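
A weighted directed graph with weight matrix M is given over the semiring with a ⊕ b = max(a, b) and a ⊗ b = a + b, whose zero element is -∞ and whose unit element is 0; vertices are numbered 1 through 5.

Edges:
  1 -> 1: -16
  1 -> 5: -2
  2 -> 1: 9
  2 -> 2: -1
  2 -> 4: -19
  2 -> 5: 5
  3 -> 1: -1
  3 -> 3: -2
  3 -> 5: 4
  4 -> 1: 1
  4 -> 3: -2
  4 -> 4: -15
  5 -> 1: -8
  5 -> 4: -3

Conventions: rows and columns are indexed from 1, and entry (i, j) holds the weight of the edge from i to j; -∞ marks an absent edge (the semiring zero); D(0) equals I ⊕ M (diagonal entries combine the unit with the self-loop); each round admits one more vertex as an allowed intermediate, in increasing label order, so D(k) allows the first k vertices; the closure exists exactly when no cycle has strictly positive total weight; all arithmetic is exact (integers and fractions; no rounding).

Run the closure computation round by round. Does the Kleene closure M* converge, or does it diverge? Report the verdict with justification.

D(0):
  [0, -∞, -∞, -∞, -2]
  [9, 0, -∞, -19, 5]
  [-1, -∞, 0, -∞, 4]
  [1, -∞, -2, 0, -∞]
  [-8, -∞, -∞, -3, 0]
D(1):
  [0, -∞, -∞, -∞, -2]
  [9, 0, -∞, -19, 7]
  [-1, -∞, 0, -∞, 4]
  [1, -∞, -2, 0, -1]
  [-8, -∞, -∞, -3, 0]
D(2):
  [0, -∞, -∞, -∞, -2]
  [9, 0, -∞, -19, 7]
  [-1, -∞, 0, -∞, 4]
  [1, -∞, -2, 0, -1]
  [-8, -∞, -∞, -3, 0]
D(3):
  [0, -∞, -∞, -∞, -2]
  [9, 0, -∞, -19, 7]
  [-1, -∞, 0, -∞, 4]
  [1, -∞, -2, 0, 2]
  [-8, -∞, -∞, -3, 0]
D(4):
  [0, -∞, -∞, -∞, -2]
  [9, 0, -21, -19, 7]
  [-1, -∞, 0, -∞, 4]
  [1, -∞, -2, 0, 2]
  [-2, -∞, -5, -3, 0]
D(5):
  [0, -∞, -7, -5, -2]
  [9, 0, 2, 4, 7]
  [2, -∞, 0, 1, 4]
  [1, -∞, -2, 0, 2]
  [-2, -∞, -5, -3, 0]
Key observation: every diagonal entry stays at the unit through all rounds, so no improving cycle exists.
Answer: CONVERGES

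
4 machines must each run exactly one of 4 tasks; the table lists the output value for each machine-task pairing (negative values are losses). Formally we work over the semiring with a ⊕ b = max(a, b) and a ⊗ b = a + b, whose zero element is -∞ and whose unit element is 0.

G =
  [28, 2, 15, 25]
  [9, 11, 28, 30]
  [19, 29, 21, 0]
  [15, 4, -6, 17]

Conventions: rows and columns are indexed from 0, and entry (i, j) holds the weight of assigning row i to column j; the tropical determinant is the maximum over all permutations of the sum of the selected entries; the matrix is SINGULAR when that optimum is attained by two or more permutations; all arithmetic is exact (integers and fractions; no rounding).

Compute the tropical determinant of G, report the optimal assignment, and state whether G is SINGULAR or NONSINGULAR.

σ = (0, 1, 2, 3): 28 + 11 + 21 + 17 = 77
σ = (0, 1, 3, 2): 28 + 11 + 0 + (-6) = 33
σ = (0, 2, 1, 3): 28 + 28 + 29 + 17 = 102
σ = (0, 2, 3, 1): 28 + 28 + 0 + 4 = 60
σ = (0, 3, 1, 2): 28 + 30 + 29 + (-6) = 81
σ = (0, 3, 2, 1): 28 + 30 + 21 + 4 = 83
σ = (1, 0, 2, 3): 2 + 9 + 21 + 17 = 49
σ = (1, 0, 3, 2): 2 + 9 + 0 + (-6) = 5
σ = (1, 2, 0, 3): 2 + 28 + 19 + 17 = 66
σ = (1, 2, 3, 0): 2 + 28 + 0 + 15 = 45
σ = (1, 3, 0, 2): 2 + 30 + 19 + (-6) = 45
σ = (1, 3, 2, 0): 2 + 30 + 21 + 15 = 68
σ = (2, 0, 1, 3): 15 + 9 + 29 + 17 = 70
σ = (2, 0, 3, 1): 15 + 9 + 0 + 4 = 28
σ = (2, 1, 0, 3): 15 + 11 + 19 + 17 = 62
σ = (2, 1, 3, 0): 15 + 11 + 0 + 15 = 41
σ = (2, 3, 0, 1): 15 + 30 + 19 + 4 = 68
σ = (2, 3, 1, 0): 15 + 30 + 29 + 15 = 89
σ = (3, 0, 1, 2): 25 + 9 + 29 + (-6) = 57
σ = (3, 0, 2, 1): 25 + 9 + 21 + 4 = 59
σ = (3, 1, 0, 2): 25 + 11 + 19 + (-6) = 49
σ = (3, 1, 2, 0): 25 + 11 + 21 + 15 = 72
σ = (3, 2, 0, 1): 25 + 28 + 19 + 4 = 76
σ = (3, 2, 1, 0): 25 + 28 + 29 + 15 = 97
Optimal value attained by: σ = (0, 2, 1, 3).
Answer: det⊕(G) = 102; verdict: NONSINGULAR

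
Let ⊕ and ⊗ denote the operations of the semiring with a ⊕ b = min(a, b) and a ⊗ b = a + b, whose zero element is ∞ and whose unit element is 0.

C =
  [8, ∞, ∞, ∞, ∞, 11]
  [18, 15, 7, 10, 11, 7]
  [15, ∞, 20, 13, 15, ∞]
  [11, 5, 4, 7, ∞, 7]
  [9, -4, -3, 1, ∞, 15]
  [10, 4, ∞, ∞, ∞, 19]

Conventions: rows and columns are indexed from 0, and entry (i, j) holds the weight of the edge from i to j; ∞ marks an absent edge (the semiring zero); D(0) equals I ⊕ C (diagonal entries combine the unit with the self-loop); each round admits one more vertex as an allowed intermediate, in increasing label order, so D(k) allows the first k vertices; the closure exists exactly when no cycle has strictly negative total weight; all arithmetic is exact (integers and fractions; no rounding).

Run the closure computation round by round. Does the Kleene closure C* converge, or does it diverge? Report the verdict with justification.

D(0):
  [0, ∞, ∞, ∞, ∞, 11]
  [18, 0, 7, 10, 11, 7]
  [15, ∞, 0, 13, 15, ∞]
  [11, 5, 4, 0, ∞, 7]
  [9, -4, -3, 1, 0, 15]
  [10, 4, ∞, ∞, ∞, 0]
D(1):
  [0, ∞, ∞, ∞, ∞, 11]
  [18, 0, 7, 10, 11, 7]
  [15, ∞, 0, 13, 15, 26]
  [11, 5, 4, 0, ∞, 7]
  [9, -4, -3, 1, 0, 15]
  [10, 4, ∞, ∞, ∞, 0]
D(2):
  [0, ∞, ∞, ∞, ∞, 11]
  [18, 0, 7, 10, 11, 7]
  [15, ∞, 0, 13, 15, 26]
  [11, 5, 4, 0, 16, 7]
  [9, -4, -3, 1, 0, 3]
  [10, 4, 11, 14, 15, 0]
D(3):
  [0, ∞, ∞, ∞, ∞, 11]
  [18, 0, 7, 10, 11, 7]
  [15, ∞, 0, 13, 15, 26]
  [11, 5, 4, 0, 16, 7]
  [9, -4, -3, 1, 0, 3]
  [10, 4, 11, 14, 15, 0]
D(4):
  [0, ∞, ∞, ∞, ∞, 11]
  [18, 0, 7, 10, 11, 7]
  [15, 18, 0, 13, 15, 20]
  [11, 5, 4, 0, 16, 7]
  [9, -4, -3, 1, 0, 3]
  [10, 4, 11, 14, 15, 0]
D(5):
  [0, ∞, ∞, ∞, ∞, 11]
  [18, 0, 7, 10, 11, 7]
  [15, 11, 0, 13, 15, 18]
  [11, 5, 4, 0, 16, 7]
  [9, -4, -3, 1, 0, 3]
  [10, 4, 11, 14, 15, 0]
D(6):
  [0, 15, 22, 25, 26, 11]
  [17, 0, 7, 10, 11, 7]
  [15, 11, 0, 13, 15, 18]
  [11, 5, 4, 0, 16, 7]
  [9, -4, -3, 1, 0, 3]
  [10, 4, 11, 14, 15, 0]
Key observation: every diagonal entry stays at the unit through all rounds, so no improving cycle exists.
Answer: CONVERGES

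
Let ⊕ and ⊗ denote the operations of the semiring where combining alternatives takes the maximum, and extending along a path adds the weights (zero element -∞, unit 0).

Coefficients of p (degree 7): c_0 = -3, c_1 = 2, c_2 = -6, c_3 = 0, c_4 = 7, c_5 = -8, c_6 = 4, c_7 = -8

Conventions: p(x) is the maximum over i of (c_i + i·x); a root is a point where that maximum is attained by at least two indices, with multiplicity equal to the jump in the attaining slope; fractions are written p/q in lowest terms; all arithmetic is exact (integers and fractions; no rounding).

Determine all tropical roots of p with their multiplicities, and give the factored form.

hull edge (i=0, c=-3) to (i=1, c=2): slope 5, span 1
hull edge (i=1, c=2) to (i=4, c=7): slope 5/3, span 3
hull edge (i=4, c=7) to (i=6, c=4): slope -3/2, span 2
hull edge (i=6, c=4) to (i=7, c=-8): slope -12, span 1
Factored form: p(x) = -8 ⊗ (x ⊕ (-5)) ⊗ (x ⊕ (-5/3)) ⊗ (x ⊕ (-5/3)) ⊗ (x ⊕ (-5/3)) ⊗ (x ⊕ 3/2) ⊗ (x ⊕ 3/2) ⊗ (x ⊕ 12)
Answer: roots = -5 (mult 1), -5/3 (mult 3), 3/2 (mult 2), 12 (mult 1)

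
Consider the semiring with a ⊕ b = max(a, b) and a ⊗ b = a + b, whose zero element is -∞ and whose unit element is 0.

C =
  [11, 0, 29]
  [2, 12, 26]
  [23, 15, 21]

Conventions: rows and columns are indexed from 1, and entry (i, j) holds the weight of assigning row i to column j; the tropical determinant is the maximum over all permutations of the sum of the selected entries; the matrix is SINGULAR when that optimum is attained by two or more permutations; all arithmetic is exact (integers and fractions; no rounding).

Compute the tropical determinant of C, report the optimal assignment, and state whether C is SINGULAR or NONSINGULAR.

σ = (1, 2, 3): 11 + 12 + 21 = 44
σ = (1, 3, 2): 11 + 26 + 15 = 52
σ = (2, 1, 3): 0 + 2 + 21 = 23
σ = (2, 3, 1): 0 + 26 + 23 = 49
σ = (3, 1, 2): 29 + 2 + 15 = 46
σ = (3, 2, 1): 29 + 12 + 23 = 64
Optimal value attained by: σ = (3, 2, 1).
Answer: det⊕(C) = 64; verdict: NONSINGULAR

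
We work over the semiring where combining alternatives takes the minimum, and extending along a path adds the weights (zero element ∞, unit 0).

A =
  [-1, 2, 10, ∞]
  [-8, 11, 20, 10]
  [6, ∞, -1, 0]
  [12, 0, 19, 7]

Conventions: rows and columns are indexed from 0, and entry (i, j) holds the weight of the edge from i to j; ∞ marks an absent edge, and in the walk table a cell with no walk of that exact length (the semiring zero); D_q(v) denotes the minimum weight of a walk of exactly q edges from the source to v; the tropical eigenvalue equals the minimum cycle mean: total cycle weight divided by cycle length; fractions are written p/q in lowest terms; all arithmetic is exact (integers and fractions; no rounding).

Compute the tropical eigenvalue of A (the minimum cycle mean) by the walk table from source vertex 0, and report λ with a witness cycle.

q=0: [0, ∞, ∞, ∞]
q=1: [-1, 2, 10, ∞]
q=2: [-6, 1, 9, 10]
q=3: [-7, -4, 4, 9]
q=4: [-12, -5, 3, 4]
Optimal cycle mean attained by: cycle 0->1->0, total 2 + (-8), length 2.
Answer: λ = -3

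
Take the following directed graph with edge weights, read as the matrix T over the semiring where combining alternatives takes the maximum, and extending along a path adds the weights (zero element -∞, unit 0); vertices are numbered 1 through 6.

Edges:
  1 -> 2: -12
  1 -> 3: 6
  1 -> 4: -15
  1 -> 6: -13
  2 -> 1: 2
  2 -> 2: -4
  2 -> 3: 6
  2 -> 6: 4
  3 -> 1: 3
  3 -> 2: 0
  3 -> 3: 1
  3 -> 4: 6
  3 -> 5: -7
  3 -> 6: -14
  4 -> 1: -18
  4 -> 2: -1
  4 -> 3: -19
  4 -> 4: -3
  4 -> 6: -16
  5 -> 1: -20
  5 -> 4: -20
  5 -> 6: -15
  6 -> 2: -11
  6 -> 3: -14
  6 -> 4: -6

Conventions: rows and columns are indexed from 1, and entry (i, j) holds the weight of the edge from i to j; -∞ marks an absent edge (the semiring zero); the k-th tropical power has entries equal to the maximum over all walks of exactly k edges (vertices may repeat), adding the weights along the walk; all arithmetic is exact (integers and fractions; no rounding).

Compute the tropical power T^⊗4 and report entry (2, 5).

T^⊗2:
  [9, 6, 7, 12, -1, -8]
  [9, 6, 8, 12, -1, 0]
  [4, 5, 9, 7, -6, 4]
  [1, -4, 5, -6, -26, 3]
  [-38, -21, -14, -21, -∞, -33]
  [-9, -7, -5, -8, -21, -7]
T^⊗3:
  [10, 11, 15, 13, 0, 10]
  [11, 11, 15, 14, 1, 10]
  [12, 9, 11, 15, 2, 9]
  [8, 5, 7, 11, -2, 0]
  [-11, -14, -13, -8, -21, -17]
  [-2, -5, -1, 1, -12, -3]
T^⊗4:
  [18, 15, 17, 21, 8, 15]
  [18, 15, 17, 21, 8, 15]
  [14, 14, 18, 17, 4, 13]
  [10, 10, 14, 13, 0, 9]
  [-10, -9, -5, -7, -20, -10]
  [2, 0, 4, 5, -8, -1]
Key observation: the optimum is the walk 2->3->1->3->5, with weight 6 + 3 + 6 + (-7) = 8.
Optimal value attained by: walk 2->3->1->3->5.
Answer: (T^⊗4)[2][5] = 8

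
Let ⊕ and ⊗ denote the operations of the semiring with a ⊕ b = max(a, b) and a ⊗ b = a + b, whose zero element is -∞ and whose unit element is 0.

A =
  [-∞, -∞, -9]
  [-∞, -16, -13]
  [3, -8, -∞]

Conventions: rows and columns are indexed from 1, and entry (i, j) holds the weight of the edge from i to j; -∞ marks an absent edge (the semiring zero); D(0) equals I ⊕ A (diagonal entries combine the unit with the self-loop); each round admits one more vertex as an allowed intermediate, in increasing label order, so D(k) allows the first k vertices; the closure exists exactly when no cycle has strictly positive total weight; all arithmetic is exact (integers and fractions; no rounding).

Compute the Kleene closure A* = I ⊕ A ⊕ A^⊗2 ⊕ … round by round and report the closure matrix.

D(0):
  [0, -∞, -9]
  [-∞, 0, -13]
  [3, -8, 0]
D(1):
  [0, -∞, -9]
  [-∞, 0, -13]
  [3, -8, 0]
D(2):
  [0, -∞, -9]
  [-∞, 0, -13]
  [3, -8, 0]
D(3):
  [0, -17, -9]
  [-10, 0, -13]
  [3, -8, 0]
Answer: A* = [[0, -17, -9], [-10, 0, -13], [3, -8, 0]]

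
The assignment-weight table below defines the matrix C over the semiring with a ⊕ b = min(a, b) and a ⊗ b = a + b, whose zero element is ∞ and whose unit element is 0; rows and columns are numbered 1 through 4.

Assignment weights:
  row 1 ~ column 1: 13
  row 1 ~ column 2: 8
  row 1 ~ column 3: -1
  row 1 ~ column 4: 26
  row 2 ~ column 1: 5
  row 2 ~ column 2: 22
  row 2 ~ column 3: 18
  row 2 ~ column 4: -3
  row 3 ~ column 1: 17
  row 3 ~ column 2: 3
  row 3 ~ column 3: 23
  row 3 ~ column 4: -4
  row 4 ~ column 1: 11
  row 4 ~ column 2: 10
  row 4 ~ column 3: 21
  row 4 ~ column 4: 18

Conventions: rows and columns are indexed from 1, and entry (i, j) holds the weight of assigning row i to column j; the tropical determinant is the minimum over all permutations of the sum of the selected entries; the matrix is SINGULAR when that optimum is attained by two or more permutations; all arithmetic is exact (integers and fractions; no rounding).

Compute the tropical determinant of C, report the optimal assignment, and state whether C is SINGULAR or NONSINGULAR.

σ = (1, 2, 3, 4): 13 + 22 + 23 + 18 = 76
σ = (1, 2, 4, 3): 13 + 22 + (-4) + 21 = 52
σ = (1, 3, 2, 4): 13 + 18 + 3 + 18 = 52
σ = (1, 3, 4, 2): 13 + 18 + (-4) + 10 = 37
σ = (1, 4, 2, 3): 13 + (-3) + 3 + 21 = 34
σ = (1, 4, 3, 2): 13 + (-3) + 23 + 10 = 43
σ = (2, 1, 3, 4): 8 + 5 + 23 + 18 = 54
σ = (2, 1, 4, 3): 8 + 5 + (-4) + 21 = 30
σ = (2, 3, 1, 4): 8 + 18 + 17 + 18 = 61
σ = (2, 3, 4, 1): 8 + 18 + (-4) + 11 = 33
σ = (2, 4, 1, 3): 8 + (-3) + 17 + 21 = 43
σ = (2, 4, 3, 1): 8 + (-3) + 23 + 11 = 39
σ = (3, 1, 2, 4): (-1) + 5 + 3 + 18 = 25
σ = (3, 1, 4, 2): (-1) + 5 + (-4) + 10 = 10
σ = (3, 2, 1, 4): (-1) + 22 + 17 + 18 = 56
σ = (3, 2, 4, 1): (-1) + 22 + (-4) + 11 = 28
σ = (3, 4, 1, 2): (-1) + (-3) + 17 + 10 = 23
σ = (3, 4, 2, 1): (-1) + (-3) + 3 + 11 = 10
σ = (4, 1, 2, 3): 26 + 5 + 3 + 21 = 55
σ = (4, 1, 3, 2): 26 + 5 + 23 + 10 = 64
σ = (4, 2, 1, 3): 26 + 22 + 17 + 21 = 86
σ = (4, 2, 3, 1): 26 + 22 + 23 + 11 = 82
σ = (4, 3, 1, 2): 26 + 18 + 17 + 10 = 71
σ = (4, 3, 2, 1): 26 + 18 + 3 + 11 = 58
Optimal value attained by: σ = (3, 1, 4, 2).
Answer: det⊕(C) = 10; verdict: SINGULAR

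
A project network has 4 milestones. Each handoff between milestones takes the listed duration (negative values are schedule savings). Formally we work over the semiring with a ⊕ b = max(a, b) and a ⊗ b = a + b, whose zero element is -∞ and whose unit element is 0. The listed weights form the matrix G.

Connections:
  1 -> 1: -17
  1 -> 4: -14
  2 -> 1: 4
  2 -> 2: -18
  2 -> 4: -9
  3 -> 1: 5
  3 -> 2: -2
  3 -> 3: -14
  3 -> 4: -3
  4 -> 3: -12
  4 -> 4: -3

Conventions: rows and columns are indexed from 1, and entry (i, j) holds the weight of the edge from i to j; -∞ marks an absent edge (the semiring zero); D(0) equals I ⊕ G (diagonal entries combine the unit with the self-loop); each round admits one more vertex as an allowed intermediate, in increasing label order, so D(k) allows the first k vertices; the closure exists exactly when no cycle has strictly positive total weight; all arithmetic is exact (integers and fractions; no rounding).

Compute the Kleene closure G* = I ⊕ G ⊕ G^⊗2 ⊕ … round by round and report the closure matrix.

D(0):
  [0, -∞, -∞, -14]
  [4, 0, -∞, -9]
  [5, -2, 0, -3]
  [-∞, -∞, -12, 0]
D(1):
  [0, -∞, -∞, -14]
  [4, 0, -∞, -9]
  [5, -2, 0, -3]
  [-∞, -∞, -12, 0]
D(2):
  [0, -∞, -∞, -14]
  [4, 0, -∞, -9]
  [5, -2, 0, -3]
  [-∞, -∞, -12, 0]
D(3):
  [0, -∞, -∞, -14]
  [4, 0, -∞, -9]
  [5, -2, 0, -3]
  [-7, -14, -12, 0]
D(4):
  [0, -28, -26, -14]
  [4, 0, -21, -9]
  [5, -2, 0, -3]
  [-7, -14, -12, 0]
Answer: G* = [[0, -28, -26, -14], [4, 0, -21, -9], [5, -2, 0, -3], [-7, -14, -12, 0]]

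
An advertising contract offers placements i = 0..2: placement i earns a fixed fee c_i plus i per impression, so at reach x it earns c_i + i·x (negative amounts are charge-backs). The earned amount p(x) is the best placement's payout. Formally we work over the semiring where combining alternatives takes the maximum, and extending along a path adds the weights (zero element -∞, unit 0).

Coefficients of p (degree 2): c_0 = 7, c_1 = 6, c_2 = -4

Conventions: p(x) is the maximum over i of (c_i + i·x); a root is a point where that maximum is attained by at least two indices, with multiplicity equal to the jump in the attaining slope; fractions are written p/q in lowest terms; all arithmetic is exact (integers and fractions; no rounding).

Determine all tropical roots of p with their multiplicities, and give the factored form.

hull edge (i=0, c=7) to (i=1, c=6): slope -1, span 1
hull edge (i=1, c=6) to (i=2, c=-4): slope -10, span 1
Factored form: p(x) = -4 ⊗ (x ⊕ 1) ⊗ (x ⊕ 10)
Answer: roots = 1 (mult 1), 10 (mult 1)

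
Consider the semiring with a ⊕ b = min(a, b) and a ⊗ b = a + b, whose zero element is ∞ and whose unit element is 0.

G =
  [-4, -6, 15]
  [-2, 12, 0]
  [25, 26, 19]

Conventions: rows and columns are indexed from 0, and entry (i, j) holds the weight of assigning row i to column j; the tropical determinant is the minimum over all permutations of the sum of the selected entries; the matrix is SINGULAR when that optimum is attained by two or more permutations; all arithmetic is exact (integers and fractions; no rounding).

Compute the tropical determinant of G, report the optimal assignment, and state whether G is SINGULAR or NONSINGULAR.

σ = (0, 1, 2): (-4) + 12 + 19 = 27
σ = (0, 2, 1): (-4) + 0 + 26 = 22
σ = (1, 0, 2): (-6) + (-2) + 19 = 11
σ = (1, 2, 0): (-6) + 0 + 25 = 19
σ = (2, 0, 1): 15 + (-2) + 26 = 39
σ = (2, 1, 0): 15 + 12 + 25 = 52
Optimal value attained by: σ = (1, 0, 2).
Answer: det⊕(G) = 11; verdict: NONSINGULAR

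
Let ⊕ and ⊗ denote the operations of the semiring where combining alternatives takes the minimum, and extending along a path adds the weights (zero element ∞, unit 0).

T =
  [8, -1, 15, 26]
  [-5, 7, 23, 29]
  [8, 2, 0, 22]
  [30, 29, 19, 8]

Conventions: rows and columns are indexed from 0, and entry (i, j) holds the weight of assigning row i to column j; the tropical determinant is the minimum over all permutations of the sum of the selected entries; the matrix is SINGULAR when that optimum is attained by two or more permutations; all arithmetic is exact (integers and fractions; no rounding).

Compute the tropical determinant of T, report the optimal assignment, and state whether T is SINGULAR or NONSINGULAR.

σ = (0, 1, 2, 3): 8 + 7 + 0 + 8 = 23
σ = (0, 1, 3, 2): 8 + 7 + 22 + 19 = 56
σ = (0, 2, 1, 3): 8 + 23 + 2 + 8 = 41
σ = (0, 2, 3, 1): 8 + 23 + 22 + 29 = 82
σ = (0, 3, 1, 2): 8 + 29 + 2 + 19 = 58
σ = (0, 3, 2, 1): 8 + 29 + 0 + 29 = 66
σ = (1, 0, 2, 3): (-1) + (-5) + 0 + 8 = 2
σ = (1, 0, 3, 2): (-1) + (-5) + 22 + 19 = 35
σ = (1, 2, 0, 3): (-1) + 23 + 8 + 8 = 38
σ = (1, 2, 3, 0): (-1) + 23 + 22 + 30 = 74
σ = (1, 3, 0, 2): (-1) + 29 + 8 + 19 = 55
σ = (1, 3, 2, 0): (-1) + 29 + 0 + 30 = 58
σ = (2, 0, 1, 3): 15 + (-5) + 2 + 8 = 20
σ = (2, 0, 3, 1): 15 + (-5) + 22 + 29 = 61
σ = (2, 1, 0, 3): 15 + 7 + 8 + 8 = 38
σ = (2, 1, 3, 0): 15 + 7 + 22 + 30 = 74
σ = (2, 3, 0, 1): 15 + 29 + 8 + 29 = 81
σ = (2, 3, 1, 0): 15 + 29 + 2 + 30 = 76
σ = (3, 0, 1, 2): 26 + (-5) + 2 + 19 = 42
σ = (3, 0, 2, 1): 26 + (-5) + 0 + 29 = 50
σ = (3, 1, 0, 2): 26 + 7 + 8 + 19 = 60
σ = (3, 1, 2, 0): 26 + 7 + 0 + 30 = 63
σ = (3, 2, 0, 1): 26 + 23 + 8 + 29 = 86
σ = (3, 2, 1, 0): 26 + 23 + 2 + 30 = 81
Optimal value attained by: σ = (1, 0, 2, 3).
Answer: det⊕(T) = 2; verdict: NONSINGULAR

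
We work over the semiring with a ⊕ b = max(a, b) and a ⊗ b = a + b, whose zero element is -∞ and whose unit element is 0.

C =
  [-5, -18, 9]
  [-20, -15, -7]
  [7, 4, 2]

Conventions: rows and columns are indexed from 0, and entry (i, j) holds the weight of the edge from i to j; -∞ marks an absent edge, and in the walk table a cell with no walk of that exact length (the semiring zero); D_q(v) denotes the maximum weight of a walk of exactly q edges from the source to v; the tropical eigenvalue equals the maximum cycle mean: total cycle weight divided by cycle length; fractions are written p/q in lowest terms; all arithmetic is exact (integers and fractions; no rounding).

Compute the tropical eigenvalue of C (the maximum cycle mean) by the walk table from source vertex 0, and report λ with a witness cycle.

q=0: [0, -∞, -∞]
q=1: [-5, -18, 9]
q=2: [16, 13, 11]
q=3: [18, 15, 25]
Optimal cycle mean attained by: cycle 0->2->0, total 9 + 7, length 2.
Answer: λ = 8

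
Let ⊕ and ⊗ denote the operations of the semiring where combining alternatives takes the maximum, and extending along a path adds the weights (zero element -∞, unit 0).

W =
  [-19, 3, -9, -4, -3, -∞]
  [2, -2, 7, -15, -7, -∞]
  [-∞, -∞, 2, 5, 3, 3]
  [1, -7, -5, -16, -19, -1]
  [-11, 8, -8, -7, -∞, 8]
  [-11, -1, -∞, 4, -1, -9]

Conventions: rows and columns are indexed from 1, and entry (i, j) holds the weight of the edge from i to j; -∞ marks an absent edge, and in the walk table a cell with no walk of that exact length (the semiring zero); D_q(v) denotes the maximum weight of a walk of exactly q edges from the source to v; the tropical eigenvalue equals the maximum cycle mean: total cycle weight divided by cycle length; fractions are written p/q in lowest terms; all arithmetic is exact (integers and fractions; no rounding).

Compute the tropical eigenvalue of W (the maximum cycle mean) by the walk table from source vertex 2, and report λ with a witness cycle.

q=0: [-∞, 0, -∞, -∞, -∞, -∞]
q=1: [2, -2, 7, -15, -7, -∞]
q=2: [0, 5, 9, 12, 10, 10]
q=3: [13, 18, 12, 14, 12, 18]
q=4: [20, 20, 25, 22, 17, 20]
q=5: [23, 25, 27, 30, 28, 28]
q=6: [31, 36, 32, 32, 30, 36]
Optimal cycle mean attained by: cycle 2->3->5->2, total 7 + 3 + 8, length 3.
Answer: λ = 6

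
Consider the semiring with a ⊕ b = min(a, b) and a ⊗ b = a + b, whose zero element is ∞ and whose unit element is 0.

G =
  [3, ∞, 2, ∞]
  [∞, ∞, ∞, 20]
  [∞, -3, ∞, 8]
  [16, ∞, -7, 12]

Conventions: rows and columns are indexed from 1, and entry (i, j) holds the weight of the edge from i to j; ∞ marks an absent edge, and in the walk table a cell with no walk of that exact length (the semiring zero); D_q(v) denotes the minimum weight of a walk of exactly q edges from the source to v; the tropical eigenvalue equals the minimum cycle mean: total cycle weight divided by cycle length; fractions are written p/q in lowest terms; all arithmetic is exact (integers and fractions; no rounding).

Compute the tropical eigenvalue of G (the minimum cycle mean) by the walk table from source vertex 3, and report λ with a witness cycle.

q=0: [∞, ∞, 0, ∞]
q=1: [∞, -3, ∞, 8]
q=2: [24, ∞, 1, 17]
q=3: [27, -2, 10, 9]
q=4: [25, 7, 2, 18]
Optimal cycle mean attained by: cycle 3->4->3, total 8 + (-7), length 2.
Answer: λ = 1/2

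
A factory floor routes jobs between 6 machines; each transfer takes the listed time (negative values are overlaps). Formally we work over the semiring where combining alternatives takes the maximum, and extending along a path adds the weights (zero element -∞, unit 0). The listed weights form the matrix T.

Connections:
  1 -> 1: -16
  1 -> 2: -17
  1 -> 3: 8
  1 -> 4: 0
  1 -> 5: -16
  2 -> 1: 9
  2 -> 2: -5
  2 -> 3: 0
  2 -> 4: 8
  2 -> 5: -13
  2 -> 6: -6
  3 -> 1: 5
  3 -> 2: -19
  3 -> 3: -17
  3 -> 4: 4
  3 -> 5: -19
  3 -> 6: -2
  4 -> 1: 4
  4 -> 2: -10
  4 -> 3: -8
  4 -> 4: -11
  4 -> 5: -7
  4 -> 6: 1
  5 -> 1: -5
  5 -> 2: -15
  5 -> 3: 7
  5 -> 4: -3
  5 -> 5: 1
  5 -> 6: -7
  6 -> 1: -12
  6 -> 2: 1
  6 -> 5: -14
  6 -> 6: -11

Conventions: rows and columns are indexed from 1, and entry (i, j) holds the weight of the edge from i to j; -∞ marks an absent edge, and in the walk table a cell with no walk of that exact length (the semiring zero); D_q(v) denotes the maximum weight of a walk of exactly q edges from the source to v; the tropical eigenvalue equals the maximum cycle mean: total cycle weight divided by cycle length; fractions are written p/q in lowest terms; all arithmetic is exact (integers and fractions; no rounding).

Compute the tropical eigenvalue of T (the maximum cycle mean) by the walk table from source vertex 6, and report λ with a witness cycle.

q=0: [-∞, -∞, -∞, -∞, -∞, 0]
q=1: [-12, 1, -∞, -∞, -14, -11]
q=2: [10, -4, 1, 9, -12, -5]
q=3: [13, -1, 18, 10, 2, 10]
q=4: [23, 11, 21, 22, 3, 16]
q=5: [26, 17, 31, 25, 15, 23]
q=6: [36, 24, 34, 35, 18, 29]
Optimal cycle mean attained by: cycle 1->3->1, total 8 + 5, length 2.
Answer: λ = 13/2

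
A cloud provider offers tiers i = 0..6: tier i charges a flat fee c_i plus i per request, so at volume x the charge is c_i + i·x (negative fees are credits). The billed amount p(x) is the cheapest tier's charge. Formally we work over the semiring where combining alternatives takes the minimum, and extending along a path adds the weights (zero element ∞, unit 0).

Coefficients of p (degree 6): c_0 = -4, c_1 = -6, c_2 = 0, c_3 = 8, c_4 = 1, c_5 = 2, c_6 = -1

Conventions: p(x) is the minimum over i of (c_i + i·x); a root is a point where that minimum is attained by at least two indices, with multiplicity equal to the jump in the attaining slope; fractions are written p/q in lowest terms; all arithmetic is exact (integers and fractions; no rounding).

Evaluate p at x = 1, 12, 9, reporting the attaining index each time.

p(1) = min(-4+0·1=-4, -6+1·1=-5, 0+2·1=2, 8+3·1=11, 1+4·1=5, 2+5·1=7, -1+6·1=5) = -5 (attained by i=1)
p(12) = min(-4+0·12=-4, -6+1·12=6, 0+2·12=24, 8+3·12=44, 1+4·12=49, 2+5·12=62, -1+6·12=71) = -4 (attained by i=0)
p(9) = min(-4+0·9=-4, -6+1·9=3, 0+2·9=18, 8+3·9=35, 1+4·9=37, 2+5·9=47, -1+6·9=53) = -4 (attained by i=0)
Answer: p(1) = -5; p(12) = -4; p(9) = -4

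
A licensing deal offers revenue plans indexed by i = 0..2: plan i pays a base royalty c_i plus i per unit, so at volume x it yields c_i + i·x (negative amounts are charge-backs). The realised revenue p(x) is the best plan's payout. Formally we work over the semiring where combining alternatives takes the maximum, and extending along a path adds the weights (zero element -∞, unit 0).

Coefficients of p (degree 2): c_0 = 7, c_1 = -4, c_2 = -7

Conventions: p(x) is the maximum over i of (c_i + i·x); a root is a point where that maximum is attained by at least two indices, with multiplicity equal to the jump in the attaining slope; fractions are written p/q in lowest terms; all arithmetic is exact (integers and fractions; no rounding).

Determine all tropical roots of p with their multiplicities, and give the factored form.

hull edge (i=0, c=7) to (i=2, c=-7): slope -7, span 2
Factored form: p(x) = -7 ⊗ (x ⊕ 7) ⊗ (x ⊕ 7)
Answer: roots = 7 (mult 2)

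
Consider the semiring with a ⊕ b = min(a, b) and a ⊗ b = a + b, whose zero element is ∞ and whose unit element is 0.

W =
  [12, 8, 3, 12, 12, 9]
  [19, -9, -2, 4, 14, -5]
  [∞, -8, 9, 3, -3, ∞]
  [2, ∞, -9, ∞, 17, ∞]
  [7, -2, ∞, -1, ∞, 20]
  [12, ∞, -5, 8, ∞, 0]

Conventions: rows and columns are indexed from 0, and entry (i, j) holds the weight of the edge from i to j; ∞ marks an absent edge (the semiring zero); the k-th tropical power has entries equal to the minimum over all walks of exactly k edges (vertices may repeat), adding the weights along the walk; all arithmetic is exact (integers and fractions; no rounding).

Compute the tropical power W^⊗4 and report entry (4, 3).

W^⊗2:
  [14, -5, 3, 6, 0, 3]
  [6, -18, -11, -5, -5, -14]
  [4, -17, -10, -4, 6, -13]
  [14, -17, 0, -6, -12, 11]
  [1, -11, -10, 2, 12, -7]
  [10, -13, -5, -2, -8, 0]
W^⊗3:
  [7, -14, -7, -1, 0, -10]
  [-3, -27, -20, -14, -14, -23]
  [-2, -26, -19, -13, -13, -22]
  [-5, -26, -19, -13, -3, -22]
  [4, -20, -13, -7, -13, -16]
  [-1, -22, -15, -9, -8, -18]
W^⊗4:
  [1, -23, -16, -10, -10, -19]
  [-12, -36, -29, -23, -23, -32]
  [-11, -35, -28, -22, -22, -31]
  [-11, -35, -28, -22, -22, -31]
  [-6, -29, -22, -16, -16, -25]
  [-7, -31, -24, -18, -18, -27]
Key observation: the optimum is the walk 4->1->1->1->3, with weight (-2) + (-9) + (-9) + 4 = -16.
Optimal value attained by: walk 4->1->1->1->3.
Answer: (W^⊗4)[4][3] = -16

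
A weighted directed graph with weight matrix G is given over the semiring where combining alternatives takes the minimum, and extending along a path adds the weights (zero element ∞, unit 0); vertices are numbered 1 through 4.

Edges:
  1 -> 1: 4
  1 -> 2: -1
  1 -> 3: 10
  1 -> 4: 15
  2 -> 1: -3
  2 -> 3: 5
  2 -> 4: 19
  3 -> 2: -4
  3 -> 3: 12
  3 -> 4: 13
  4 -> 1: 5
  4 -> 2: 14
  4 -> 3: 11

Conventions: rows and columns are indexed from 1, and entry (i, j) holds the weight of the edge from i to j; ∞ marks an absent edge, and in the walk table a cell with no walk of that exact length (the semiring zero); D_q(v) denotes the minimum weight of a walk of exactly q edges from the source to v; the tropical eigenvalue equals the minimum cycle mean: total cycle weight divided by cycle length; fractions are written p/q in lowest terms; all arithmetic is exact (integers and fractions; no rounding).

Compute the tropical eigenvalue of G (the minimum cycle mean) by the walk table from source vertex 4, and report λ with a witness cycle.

q=0: [∞, ∞, ∞, 0]
q=1: [5, 14, 11, ∞]
q=2: [9, 4, 15, 20]
q=3: [1, 8, 9, 23]
q=4: [5, 0, 11, 16]
Optimal cycle mean attained by: cycle 1->2->1, total (-1) + (-3), length 2.
Answer: λ = -2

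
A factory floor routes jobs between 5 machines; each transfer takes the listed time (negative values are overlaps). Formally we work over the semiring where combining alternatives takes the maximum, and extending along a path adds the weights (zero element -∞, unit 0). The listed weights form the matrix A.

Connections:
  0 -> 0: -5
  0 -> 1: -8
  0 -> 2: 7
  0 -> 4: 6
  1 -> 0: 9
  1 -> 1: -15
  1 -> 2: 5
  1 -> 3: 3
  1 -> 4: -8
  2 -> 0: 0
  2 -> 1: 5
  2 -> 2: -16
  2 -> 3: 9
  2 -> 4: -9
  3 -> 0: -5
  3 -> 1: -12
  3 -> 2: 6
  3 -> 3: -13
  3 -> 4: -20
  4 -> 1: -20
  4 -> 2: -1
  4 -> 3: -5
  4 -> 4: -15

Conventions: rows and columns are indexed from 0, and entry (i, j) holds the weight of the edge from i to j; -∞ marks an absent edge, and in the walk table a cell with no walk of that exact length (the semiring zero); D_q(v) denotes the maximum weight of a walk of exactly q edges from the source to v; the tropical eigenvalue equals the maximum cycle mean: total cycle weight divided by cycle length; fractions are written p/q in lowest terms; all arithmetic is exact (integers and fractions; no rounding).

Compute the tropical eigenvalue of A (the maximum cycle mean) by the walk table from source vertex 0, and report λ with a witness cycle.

q=0: [0, -∞, -∞, -∞, -∞]
q=1: [-5, -8, 7, -∞, 6]
q=2: [7, 12, 5, 16, 1]
q=3: [21, 10, 22, 15, 13]
q=4: [22, 27, 28, 31, 27]
q=5: [36, 33, 37, 37, 28]
Optimal cycle mean attained by: cycle 2->3->2, total 9 + 6, length 2.
Answer: λ = 15/2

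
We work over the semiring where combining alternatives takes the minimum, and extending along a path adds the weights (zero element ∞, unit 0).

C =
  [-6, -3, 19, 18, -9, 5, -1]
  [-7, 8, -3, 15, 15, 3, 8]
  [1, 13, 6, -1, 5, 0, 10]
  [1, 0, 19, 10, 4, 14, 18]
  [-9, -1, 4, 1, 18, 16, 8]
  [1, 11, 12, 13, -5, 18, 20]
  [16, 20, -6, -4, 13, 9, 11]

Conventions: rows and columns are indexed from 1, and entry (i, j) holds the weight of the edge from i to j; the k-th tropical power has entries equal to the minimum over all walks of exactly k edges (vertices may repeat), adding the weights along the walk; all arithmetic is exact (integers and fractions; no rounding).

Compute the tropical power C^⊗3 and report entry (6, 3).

C^⊗2:
  [-18, -10, -7, -8, -15, -1, -7]
  [-13, -10, 2, -4, -16, -3, -8]
  [-5, -2, 4, 5, -8, 6, 0]
  [-7, -2, -3, 5, -8, 3, 0]
  [-15, -12, -4, 3, -18, -4, -10]
  [-14, -6, -1, -4, -8, 6, 0]
  [-5, -4, 0, -7, -1, -6, 4]
C^⊗3:
  [-24, -21, -13, -14, -27, -13, -19]
  [-25, -17, -14, -15, -22, -8, -14]
  [-17, -9, -6, -7, -14, 0, -6]
  [-17, -10, -6, -7, -16, -3, -8]
  [-27, -19, -16, -17, -24, -10, -16]
  [-20, -17, -9, -7, -23, -9, -15]
  [-11, -8, -7, -1, -14, -1, -6]
Key observation: the optimum is the walk 6->5->2->3, with weight (-5) + (-1) + (-3) = -9.
Optimal value attained by: walk 6->5->2->3.
Answer: (C^⊗3)[6][3] = -9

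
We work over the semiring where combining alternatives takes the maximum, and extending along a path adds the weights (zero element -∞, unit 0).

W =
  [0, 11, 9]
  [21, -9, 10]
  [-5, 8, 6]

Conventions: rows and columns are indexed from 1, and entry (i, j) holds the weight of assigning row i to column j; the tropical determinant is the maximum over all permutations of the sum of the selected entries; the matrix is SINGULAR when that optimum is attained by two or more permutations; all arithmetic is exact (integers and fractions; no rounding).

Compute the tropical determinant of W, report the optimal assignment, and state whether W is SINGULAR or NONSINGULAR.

σ = (1, 2, 3): 0 + (-9) + 6 = -3
σ = (1, 3, 2): 0 + 10 + 8 = 18
σ = (2, 1, 3): 11 + 21 + 6 = 38
σ = (2, 3, 1): 11 + 10 + (-5) = 16
σ = (3, 1, 2): 9 + 21 + 8 = 38
σ = (3, 2, 1): 9 + (-9) + (-5) = -5
Optimal value attained by: σ = (2, 1, 3).
Answer: det⊕(W) = 38; verdict: SINGULAR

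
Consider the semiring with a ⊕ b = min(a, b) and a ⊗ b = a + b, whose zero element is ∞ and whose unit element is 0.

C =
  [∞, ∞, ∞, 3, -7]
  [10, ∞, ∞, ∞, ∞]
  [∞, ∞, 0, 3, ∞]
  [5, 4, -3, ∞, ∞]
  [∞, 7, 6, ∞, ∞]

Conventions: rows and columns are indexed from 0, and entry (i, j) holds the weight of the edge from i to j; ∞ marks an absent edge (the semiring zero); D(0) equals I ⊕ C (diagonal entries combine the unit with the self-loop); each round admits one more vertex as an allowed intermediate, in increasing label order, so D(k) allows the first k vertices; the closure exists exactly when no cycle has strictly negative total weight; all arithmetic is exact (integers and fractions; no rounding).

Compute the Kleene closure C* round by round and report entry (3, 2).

D(0):
  [0, ∞, ∞, 3, -7]
  [10, 0, ∞, ∞, ∞]
  [∞, ∞, 0, 3, ∞]
  [5, 4, -3, 0, ∞]
  [∞, 7, 6, ∞, 0]
D(1):
  [0, ∞, ∞, 3, -7]
  [10, 0, ∞, 13, 3]
  [∞, ∞, 0, 3, ∞]
  [5, 4, -3, 0, -2]
  [∞, 7, 6, ∞, 0]
D(2):
  [0, ∞, ∞, 3, -7]
  [10, 0, ∞, 13, 3]
  [∞, ∞, 0, 3, ∞]
  [5, 4, -3, 0, -2]
  [17, 7, 6, 20, 0]
D(3):
  [0, ∞, ∞, 3, -7]
  [10, 0, ∞, 13, 3]
  [∞, ∞, 0, 3, ∞]
  [5, 4, -3, 0, -2]
  [17, 7, 6, 9, 0]
D(4):
  [0, 7, 0, 3, -7]
  [10, 0, 10, 13, 3]
  [8, 7, 0, 3, 1]
  [5, 4, -3, 0, -2]
  [14, 7, 6, 9, 0]
D(5):
  [0, 0, -1, 2, -7]
  [10, 0, 9, 12, 3]
  [8, 7, 0, 3, 1]
  [5, 4, -3, 0, -2]
  [14, 7, 6, 9, 0]
Answer: C*[3][2] = -3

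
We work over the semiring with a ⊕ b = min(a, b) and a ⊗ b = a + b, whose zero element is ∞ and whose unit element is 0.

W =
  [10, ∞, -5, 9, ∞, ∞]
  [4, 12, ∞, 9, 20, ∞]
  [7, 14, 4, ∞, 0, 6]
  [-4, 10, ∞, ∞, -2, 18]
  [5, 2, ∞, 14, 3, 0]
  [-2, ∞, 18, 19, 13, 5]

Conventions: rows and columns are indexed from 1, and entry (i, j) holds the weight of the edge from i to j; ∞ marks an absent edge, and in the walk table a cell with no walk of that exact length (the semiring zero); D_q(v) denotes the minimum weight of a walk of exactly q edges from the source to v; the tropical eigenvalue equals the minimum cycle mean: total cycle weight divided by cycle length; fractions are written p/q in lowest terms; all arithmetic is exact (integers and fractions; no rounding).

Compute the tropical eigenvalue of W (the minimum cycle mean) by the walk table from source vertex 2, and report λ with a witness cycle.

q=0: [∞, 0, ∞, ∞, ∞, ∞]
q=1: [4, 12, ∞, 9, 20, ∞]
q=2: [5, 19, -1, 13, 7, 20]
q=3: [6, 9, 0, 14, -1, 5]
q=4: [3, 1, 1, 13, 0, -1]
q=5: [-3, 2, -2, 10, 1, 0]
q=6: [-2, 3, -8, 6, -2, 1]
Optimal cycle mean attained by: cycle 1->3->5->6->1, total (-5) + 0 + 0 + (-2), length 4.
Answer: λ = -7/4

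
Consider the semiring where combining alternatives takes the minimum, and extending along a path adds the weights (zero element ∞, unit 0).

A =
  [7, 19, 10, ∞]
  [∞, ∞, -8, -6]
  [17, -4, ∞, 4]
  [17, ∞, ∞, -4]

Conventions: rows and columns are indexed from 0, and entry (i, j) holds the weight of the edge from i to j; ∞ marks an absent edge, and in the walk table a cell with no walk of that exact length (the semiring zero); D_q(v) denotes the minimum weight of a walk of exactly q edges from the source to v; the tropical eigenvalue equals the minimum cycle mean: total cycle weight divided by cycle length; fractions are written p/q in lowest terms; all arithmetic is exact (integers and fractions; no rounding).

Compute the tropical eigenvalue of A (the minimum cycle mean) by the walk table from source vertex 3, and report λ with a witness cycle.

q=0: [∞, ∞, ∞, 0]
q=1: [17, ∞, ∞, -4]
q=2: [13, 36, 27, -8]
q=3: [9, 23, 23, -12]
q=4: [5, 19, 15, -16]
Optimal cycle mean attained by: cycle 1->2->1, total (-8) + (-4), length 2.
Answer: λ = -6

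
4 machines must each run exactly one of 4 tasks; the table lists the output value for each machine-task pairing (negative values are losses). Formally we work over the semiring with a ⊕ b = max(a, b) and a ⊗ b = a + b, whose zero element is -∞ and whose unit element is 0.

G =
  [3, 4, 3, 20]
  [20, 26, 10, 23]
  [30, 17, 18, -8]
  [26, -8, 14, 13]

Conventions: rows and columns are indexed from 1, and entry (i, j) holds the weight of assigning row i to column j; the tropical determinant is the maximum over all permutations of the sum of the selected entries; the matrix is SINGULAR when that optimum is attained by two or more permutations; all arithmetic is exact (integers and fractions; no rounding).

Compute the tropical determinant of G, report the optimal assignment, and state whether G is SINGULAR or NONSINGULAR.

σ = (1, 2, 3, 4): 3 + 26 + 18 + 13 = 60
σ = (1, 2, 4, 3): 3 + 26 + (-8) + 14 = 35
σ = (1, 3, 2, 4): 3 + 10 + 17 + 13 = 43
σ = (1, 3, 4, 2): 3 + 10 + (-8) + (-8) = -3
σ = (1, 4, 2, 3): 3 + 23 + 17 + 14 = 57
σ = (1, 4, 3, 2): 3 + 23 + 18 + (-8) = 36
σ = (2, 1, 3, 4): 4 + 20 + 18 + 13 = 55
σ = (2, 1, 4, 3): 4 + 20 + (-8) + 14 = 30
σ = (2, 3, 1, 4): 4 + 10 + 30 + 13 = 57
σ = (2, 3, 4, 1): 4 + 10 + (-8) + 26 = 32
σ = (2, 4, 1, 3): 4 + 23 + 30 + 14 = 71
σ = (2, 4, 3, 1): 4 + 23 + 18 + 26 = 71
σ = (3, 1, 2, 4): 3 + 20 + 17 + 13 = 53
σ = (3, 1, 4, 2): 3 + 20 + (-8) + (-8) = 7
σ = (3, 2, 1, 4): 3 + 26 + 30 + 13 = 72
σ = (3, 2, 4, 1): 3 + 26 + (-8) + 26 = 47
σ = (3, 4, 1, 2): 3 + 23 + 30 + (-8) = 48
σ = (3, 4, 2, 1): 3 + 23 + 17 + 26 = 69
σ = (4, 1, 2, 3): 20 + 20 + 17 + 14 = 71
σ = (4, 1, 3, 2): 20 + 20 + 18 + (-8) = 50
σ = (4, 2, 1, 3): 20 + 26 + 30 + 14 = 90
σ = (4, 2, 3, 1): 20 + 26 + 18 + 26 = 90
σ = (4, 3, 1, 2): 20 + 10 + 30 + (-8) = 52
σ = (4, 3, 2, 1): 20 + 10 + 17 + 26 = 73
Optimal value attained by: σ = (4, 2, 1, 3).
Answer: det⊕(G) = 90; verdict: SINGULAR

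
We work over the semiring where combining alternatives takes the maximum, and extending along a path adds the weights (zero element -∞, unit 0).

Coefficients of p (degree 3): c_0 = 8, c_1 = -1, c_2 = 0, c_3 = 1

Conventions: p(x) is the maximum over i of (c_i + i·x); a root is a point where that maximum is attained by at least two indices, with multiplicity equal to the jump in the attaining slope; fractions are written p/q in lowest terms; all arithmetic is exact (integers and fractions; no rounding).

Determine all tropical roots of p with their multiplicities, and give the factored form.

hull edge (i=0, c=8) to (i=3, c=1): slope -7/3, span 3
Factored form: p(x) = 1 ⊗ (x ⊕ 7/3) ⊗ (x ⊕ 7/3) ⊗ (x ⊕ 7/3)
Answer: roots = 7/3 (mult 3)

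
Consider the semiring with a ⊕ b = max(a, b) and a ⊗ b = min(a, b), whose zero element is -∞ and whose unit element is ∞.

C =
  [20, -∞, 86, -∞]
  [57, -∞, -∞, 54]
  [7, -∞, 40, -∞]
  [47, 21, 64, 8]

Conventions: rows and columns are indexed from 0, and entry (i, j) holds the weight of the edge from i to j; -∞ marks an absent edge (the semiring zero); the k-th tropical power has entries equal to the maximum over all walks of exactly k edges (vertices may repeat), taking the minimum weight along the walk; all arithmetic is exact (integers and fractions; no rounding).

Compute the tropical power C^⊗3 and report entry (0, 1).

C^⊗2:
  [20, -∞, 40, -∞]
  [47, 21, 57, 8]
  [7, -∞, 40, -∞]
  [21, 8, 47, 21]
C^⊗3:
  [20, -∞, 40, -∞]
  [21, 8, 47, 21]
  [7, -∞, 40, -∞]
  [21, 21, 40, 8]
Key observation: no walk of exactly 3 edges connects these vertices, so the entry is the semiring zero.
Answer: (C^⊗3)[0][1] = -∞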